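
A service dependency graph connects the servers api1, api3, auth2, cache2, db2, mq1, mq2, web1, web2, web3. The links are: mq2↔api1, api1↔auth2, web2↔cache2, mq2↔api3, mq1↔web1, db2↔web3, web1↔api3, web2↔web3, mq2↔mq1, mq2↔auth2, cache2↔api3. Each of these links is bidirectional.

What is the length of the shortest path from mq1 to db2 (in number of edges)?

6

Distance 0: mq1.
Distance 1: mq2, web1.
Distance 2: api1, api3, auth2.
Distance 3: cache2.
Distance 4: web2.
Distance 5: web3.
Distance 6: db2 — contains db2.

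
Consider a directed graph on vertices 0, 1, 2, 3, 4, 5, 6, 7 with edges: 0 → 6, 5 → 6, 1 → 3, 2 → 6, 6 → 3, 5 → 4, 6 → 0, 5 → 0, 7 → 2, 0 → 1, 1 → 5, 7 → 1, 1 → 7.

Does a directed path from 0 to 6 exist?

Yes

Explore from 0.
Distance 1: reach 1, 6.
Found 6.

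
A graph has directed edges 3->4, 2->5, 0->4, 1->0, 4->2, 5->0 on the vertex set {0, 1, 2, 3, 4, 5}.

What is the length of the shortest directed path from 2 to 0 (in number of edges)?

2

Distance 0: 2.
Distance 1: 5.
Distance 2: 0 — contains 0.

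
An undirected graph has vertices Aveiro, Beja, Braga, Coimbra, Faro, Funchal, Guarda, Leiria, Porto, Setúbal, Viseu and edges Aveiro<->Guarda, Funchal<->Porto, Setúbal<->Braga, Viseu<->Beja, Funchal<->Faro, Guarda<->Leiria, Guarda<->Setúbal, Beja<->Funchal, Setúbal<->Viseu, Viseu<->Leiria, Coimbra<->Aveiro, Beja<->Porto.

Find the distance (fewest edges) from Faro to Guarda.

5

Distance 0: Faro.
Distance 1: Funchal.
Distance 2: Beja, Porto.
Distance 3: Viseu.
Distance 4: Leiria, Setúbal.
Distance 5: Braga, Guarda — contains Guarda.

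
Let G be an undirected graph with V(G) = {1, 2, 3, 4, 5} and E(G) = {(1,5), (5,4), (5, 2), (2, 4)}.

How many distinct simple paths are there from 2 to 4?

2

2–4
2–5–4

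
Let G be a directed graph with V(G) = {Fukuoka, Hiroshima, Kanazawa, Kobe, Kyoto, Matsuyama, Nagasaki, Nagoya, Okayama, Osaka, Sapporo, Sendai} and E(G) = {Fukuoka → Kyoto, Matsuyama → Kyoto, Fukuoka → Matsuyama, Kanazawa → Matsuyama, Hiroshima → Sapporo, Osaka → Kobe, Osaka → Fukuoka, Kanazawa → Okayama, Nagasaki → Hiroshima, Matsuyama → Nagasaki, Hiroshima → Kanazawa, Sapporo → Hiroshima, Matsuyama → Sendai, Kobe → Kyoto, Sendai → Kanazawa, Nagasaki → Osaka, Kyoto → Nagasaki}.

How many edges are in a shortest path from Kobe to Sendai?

Distance 0: Kobe.
Distance 1: Kyoto.
Distance 2: Nagasaki.
Distance 3: Hiroshima, Osaka.
Distance 4: Fukuoka, Kanazawa, Sapporo.
Distance 5: Matsuyama, Okayama.
Distance 6: Sendai — contains Sendai.

6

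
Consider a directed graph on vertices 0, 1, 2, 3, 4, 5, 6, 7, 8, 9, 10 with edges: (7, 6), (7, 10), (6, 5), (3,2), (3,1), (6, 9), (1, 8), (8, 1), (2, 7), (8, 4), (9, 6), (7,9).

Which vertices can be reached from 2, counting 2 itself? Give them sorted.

Start at 2.
Its neighbours: 7.
Then their neighbours: 6, 9, 10.
Then next layer: 5.
Nothing further is reachable.

2, 5, 6, 7, 9, 10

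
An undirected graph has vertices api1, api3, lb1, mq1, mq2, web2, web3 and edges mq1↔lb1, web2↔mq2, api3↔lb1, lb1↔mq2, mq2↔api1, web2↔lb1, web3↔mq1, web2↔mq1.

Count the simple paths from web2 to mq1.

web2–lb1–mq1
web2–mq1
web2–mq2–lb1–mq1

3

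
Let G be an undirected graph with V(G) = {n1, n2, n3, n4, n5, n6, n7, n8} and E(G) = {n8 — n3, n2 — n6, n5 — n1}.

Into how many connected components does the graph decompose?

5

From n1: component {n1, n5}.
From n2: component {n2, n6}.
From n3: component {n3, n8}.
From n4: component {n4}.
From n7: component {n7}.
That's 5 components.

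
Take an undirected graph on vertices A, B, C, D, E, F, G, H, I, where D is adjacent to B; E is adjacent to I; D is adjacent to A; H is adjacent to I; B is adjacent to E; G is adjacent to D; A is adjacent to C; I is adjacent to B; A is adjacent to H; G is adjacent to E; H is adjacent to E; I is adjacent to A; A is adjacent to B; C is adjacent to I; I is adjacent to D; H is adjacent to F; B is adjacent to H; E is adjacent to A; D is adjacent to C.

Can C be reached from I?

Explore from I.
Distance 1: reach A, B, C, D, E, H.
Found C.

Yes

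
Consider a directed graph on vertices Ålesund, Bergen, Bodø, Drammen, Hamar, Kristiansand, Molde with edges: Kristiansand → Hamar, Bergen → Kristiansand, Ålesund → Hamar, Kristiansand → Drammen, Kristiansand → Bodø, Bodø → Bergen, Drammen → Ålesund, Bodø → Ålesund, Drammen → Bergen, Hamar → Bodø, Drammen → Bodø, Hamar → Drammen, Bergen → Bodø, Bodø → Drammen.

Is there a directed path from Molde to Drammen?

No

Molde has no outgoing edges, so nothing is reachable from it.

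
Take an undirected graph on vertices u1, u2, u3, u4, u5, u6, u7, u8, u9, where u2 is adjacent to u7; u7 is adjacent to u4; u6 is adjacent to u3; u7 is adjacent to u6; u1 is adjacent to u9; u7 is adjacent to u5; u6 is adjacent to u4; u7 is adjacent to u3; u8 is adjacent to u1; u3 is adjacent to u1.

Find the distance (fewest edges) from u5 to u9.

4

Distance 0: u5.
Distance 1: u7.
Distance 2: u2, u3, u4, u6.
Distance 3: u1.
Distance 4: u8, u9 — contains u9.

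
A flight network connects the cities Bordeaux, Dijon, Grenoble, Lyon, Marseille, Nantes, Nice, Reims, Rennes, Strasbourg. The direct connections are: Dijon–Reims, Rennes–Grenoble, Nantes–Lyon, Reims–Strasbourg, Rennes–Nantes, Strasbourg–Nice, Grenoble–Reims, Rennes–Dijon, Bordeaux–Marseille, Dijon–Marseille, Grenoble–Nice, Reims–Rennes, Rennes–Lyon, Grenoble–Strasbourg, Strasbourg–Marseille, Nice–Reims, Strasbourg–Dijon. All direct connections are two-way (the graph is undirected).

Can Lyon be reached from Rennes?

Explore from Rennes.
Distance 1: reach Dijon, Grenoble, Lyon, Nantes, Reims.
Found Lyon.

Yes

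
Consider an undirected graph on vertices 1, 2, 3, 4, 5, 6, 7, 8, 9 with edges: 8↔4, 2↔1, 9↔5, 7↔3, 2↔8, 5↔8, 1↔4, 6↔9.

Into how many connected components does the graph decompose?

2

From 1: component {1, 2, 4, 5, 6, 8, 9}.
From 3: component {3, 7}.
That's 2 components.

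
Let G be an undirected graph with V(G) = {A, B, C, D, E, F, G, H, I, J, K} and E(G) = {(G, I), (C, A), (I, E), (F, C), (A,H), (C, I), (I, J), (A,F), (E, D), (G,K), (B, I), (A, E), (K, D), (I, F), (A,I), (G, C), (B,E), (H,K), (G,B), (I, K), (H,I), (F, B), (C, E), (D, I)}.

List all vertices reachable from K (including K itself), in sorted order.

A, B, C, D, E, F, G, H, I, J, K

Start at K.
Its neighbours: D, G, H, I.
Then their neighbours: A, B, C, E, F, J.
Every vertex is now reached.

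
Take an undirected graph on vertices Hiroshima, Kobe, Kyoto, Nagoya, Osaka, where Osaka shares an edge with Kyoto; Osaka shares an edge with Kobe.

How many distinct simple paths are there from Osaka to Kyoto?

Osaka–Kyoto

1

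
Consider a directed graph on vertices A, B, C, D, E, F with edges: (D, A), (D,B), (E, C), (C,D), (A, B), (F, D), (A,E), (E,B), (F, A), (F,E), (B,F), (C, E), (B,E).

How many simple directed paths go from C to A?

4

C→D→A
C→D→B→F→A
C→E→B→F→A
C→E→B→F→D→A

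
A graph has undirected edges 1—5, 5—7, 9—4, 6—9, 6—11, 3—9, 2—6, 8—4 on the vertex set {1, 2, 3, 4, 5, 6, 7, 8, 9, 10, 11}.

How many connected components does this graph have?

3

From 1: component {1, 5, 7}.
From 2: component {2, 3, 4, 6, 8, 9, 11}.
From 10: component {10}.
That's 3 components.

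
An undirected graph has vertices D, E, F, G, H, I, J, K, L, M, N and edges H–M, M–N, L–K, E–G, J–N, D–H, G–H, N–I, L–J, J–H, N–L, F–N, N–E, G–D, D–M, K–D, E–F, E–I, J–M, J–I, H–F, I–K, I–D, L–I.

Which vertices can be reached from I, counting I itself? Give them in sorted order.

D, E, F, G, H, I, J, K, L, M, N

Start at I.
Its neighbours: D, E, J, K, L, N.
Then their neighbours: F, G, H, M.
Every vertex is now reached.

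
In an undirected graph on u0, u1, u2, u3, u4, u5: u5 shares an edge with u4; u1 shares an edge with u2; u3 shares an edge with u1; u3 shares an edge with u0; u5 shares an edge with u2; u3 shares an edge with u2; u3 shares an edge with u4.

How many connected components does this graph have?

From u0: component {u0, u1, u2, u3, u4, u5}.
That's 1 component.

1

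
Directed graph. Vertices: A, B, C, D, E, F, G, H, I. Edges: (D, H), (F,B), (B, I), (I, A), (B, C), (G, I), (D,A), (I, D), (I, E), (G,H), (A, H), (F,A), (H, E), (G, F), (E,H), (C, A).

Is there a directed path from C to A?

Yes

Explore from C.
Distance 1: reach A.
Found A.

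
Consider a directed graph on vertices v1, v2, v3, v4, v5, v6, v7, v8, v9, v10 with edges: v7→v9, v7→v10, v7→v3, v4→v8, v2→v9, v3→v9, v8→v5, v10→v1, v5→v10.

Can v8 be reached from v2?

Explore from v2.
Distance 1: reach v9.
The search from v2 is exhausted; no directed path reaches v8.

No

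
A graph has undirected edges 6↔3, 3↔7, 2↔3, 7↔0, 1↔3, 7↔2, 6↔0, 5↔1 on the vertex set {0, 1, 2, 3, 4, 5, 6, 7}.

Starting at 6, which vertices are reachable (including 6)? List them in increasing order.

0, 1, 2, 3, 5, 6, 7

Start at 6.
Its neighbours: 0, 3.
Then their neighbours: 1, 2, 7.
Then next layer: 5.
Nothing further is reachable.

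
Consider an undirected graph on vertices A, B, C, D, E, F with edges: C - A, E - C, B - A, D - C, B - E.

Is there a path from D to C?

Explore from D.
Distance 1: reach C.
Found C.

Yes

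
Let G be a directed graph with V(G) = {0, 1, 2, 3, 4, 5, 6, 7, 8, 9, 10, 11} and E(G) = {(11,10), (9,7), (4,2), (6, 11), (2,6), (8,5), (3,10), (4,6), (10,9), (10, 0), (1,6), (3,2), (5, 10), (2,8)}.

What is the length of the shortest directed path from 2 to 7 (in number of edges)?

5

Distance 0: 2.
Distance 1: 6, 8.
Distance 2: 5, 11.
Distance 3: 10.
Distance 4: 0, 9.
Distance 5: 7 — contains 7.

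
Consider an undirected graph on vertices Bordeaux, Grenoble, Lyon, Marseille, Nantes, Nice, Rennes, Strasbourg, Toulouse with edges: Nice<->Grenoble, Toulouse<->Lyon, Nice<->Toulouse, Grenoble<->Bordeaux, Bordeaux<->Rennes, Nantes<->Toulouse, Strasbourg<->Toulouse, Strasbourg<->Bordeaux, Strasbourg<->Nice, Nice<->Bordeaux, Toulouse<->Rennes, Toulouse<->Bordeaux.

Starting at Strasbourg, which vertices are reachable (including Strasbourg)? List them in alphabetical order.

Start at Strasbourg.
Its neighbours: Bordeaux, Nice, Toulouse.
Then their neighbours: Grenoble, Lyon, Nantes, Rennes.
Nothing further is reachable.

Bordeaux, Grenoble, Lyon, Nantes, Nice, Rennes, Strasbourg, Toulouse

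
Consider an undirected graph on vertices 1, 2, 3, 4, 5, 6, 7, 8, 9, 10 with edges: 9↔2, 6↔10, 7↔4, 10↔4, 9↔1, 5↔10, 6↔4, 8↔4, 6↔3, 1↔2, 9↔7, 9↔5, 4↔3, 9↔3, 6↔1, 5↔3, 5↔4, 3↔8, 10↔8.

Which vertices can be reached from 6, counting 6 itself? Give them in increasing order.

Start at 6.
Its neighbours: 1, 3, 4, 10.
Then their neighbours: 2, 5, 7, 8, 9.
Every vertex is now reached.

1, 2, 3, 4, 5, 6, 7, 8, 9, 10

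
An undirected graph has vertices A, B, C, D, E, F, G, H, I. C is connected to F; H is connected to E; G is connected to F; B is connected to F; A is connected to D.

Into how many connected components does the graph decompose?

From A: component {A, D}.
From B: component {B, C, F, G}.
From E: component {E, H}.
From I: component {I}.
That's 4 components.

4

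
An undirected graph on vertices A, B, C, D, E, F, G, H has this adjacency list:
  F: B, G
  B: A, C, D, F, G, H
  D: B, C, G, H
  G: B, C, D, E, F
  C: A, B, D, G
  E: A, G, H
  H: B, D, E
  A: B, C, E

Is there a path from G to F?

Yes

Explore from G.
Distance 1: reach B, C, D, E, F.
Found F.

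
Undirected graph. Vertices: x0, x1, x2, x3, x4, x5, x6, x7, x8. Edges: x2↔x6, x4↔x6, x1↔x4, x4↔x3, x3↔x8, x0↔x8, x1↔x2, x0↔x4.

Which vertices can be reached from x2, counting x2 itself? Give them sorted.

Start at x2.
Its neighbours: x1, x6.
Then their neighbours: x4.
Then next layer: x0, x3.
Then next layer: x8.
Nothing further is reachable.

x0, x1, x2, x3, x4, x6, x8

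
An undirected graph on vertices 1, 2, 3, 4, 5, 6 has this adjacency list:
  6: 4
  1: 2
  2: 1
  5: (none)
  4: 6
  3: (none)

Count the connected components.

From 1: component {1, 2}.
From 3: component {3}.
From 4: component {4, 6}.
From 5: component {5}.
That's 4 components.

4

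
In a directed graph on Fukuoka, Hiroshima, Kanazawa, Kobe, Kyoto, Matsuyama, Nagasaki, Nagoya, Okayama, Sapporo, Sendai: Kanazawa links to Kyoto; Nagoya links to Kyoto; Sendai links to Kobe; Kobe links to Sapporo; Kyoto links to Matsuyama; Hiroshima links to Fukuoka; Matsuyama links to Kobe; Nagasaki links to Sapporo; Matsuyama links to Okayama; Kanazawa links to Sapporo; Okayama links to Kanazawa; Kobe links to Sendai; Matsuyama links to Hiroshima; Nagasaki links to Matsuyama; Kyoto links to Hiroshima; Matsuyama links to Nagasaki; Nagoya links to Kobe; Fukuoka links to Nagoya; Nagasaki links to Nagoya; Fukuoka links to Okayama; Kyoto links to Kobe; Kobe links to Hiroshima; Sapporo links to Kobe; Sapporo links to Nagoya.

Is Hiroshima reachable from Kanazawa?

Explore from Kanazawa.
Distance 1: reach Kyoto, Sapporo.
Distance 2: reach Hiroshima, Kobe, Matsuyama, Nagoya.
Found Hiroshima.

Yes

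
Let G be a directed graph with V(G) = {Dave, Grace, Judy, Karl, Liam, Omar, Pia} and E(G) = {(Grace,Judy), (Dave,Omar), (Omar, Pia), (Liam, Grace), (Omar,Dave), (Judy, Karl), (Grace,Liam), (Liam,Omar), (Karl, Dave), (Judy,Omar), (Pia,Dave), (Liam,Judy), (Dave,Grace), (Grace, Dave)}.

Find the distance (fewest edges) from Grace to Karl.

Distance 0: Grace.
Distance 1: Dave, Judy, Liam.
Distance 2: Karl, Omar — contains Karl.

2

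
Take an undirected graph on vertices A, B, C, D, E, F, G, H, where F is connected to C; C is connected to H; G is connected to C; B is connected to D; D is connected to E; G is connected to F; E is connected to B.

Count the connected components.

From A: component {A}.
From B: component {B, D, E}.
From C: component {C, F, G, H}.
That's 3 components.

3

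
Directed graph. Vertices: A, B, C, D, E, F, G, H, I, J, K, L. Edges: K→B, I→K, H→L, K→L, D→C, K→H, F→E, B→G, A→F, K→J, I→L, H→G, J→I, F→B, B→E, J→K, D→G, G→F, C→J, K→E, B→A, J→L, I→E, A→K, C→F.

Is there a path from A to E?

Yes

Explore from A.
Distance 1: reach F, K.
Distance 2: reach B, E, H, J, L.
Found E.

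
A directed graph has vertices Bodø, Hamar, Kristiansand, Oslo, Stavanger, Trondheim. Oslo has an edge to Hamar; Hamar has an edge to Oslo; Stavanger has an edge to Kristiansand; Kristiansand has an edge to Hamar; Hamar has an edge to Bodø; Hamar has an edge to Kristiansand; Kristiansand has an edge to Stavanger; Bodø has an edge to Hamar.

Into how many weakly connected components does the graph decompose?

2

From Bodø: component {Bodø, Hamar, Kristiansand, Oslo, Stavanger}.
From Trondheim: component {Trondheim}.
That's 2 components.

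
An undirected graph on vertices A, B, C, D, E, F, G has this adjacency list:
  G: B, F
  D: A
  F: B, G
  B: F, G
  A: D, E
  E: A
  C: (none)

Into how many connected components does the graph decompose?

3

From A: component {A, D, E}.
From B: component {B, F, G}.
From C: component {C}.
That's 3 components.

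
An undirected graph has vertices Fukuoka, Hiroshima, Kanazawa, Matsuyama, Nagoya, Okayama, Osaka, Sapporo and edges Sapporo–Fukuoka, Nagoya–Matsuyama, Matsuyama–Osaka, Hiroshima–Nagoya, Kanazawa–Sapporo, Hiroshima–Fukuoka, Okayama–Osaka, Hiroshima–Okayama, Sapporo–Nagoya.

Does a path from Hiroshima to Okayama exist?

Yes

Explore from Hiroshima.
Distance 1: reach Fukuoka, Nagoya, Okayama.
Found Okayama.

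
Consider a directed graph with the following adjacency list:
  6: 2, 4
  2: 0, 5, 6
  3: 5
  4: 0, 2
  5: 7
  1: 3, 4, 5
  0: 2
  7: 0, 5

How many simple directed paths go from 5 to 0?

1

5→7→0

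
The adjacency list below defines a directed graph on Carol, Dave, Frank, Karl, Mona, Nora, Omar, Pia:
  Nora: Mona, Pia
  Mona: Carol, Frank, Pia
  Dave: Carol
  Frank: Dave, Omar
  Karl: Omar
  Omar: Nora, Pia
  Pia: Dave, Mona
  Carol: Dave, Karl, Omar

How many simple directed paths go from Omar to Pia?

Omar→Nora→Mona→Pia
Omar→Nora→Pia
Omar→Pia

3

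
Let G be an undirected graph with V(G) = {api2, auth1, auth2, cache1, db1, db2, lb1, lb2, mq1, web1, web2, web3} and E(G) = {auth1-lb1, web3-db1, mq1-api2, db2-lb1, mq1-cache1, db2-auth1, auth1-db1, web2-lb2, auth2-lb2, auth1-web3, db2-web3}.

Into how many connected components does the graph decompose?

4

From api2: component {api2, cache1, mq1}.
From auth1: component {auth1, db1, db2, lb1, web3}.
From auth2: component {auth2, lb2, web2}.
From web1: component {web1}.
That's 4 components.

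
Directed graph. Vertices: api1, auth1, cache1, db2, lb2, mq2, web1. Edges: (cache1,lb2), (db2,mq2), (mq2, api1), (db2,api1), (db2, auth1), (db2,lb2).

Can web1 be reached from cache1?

No

Explore from cache1.
Distance 1: reach lb2.
The search from cache1 is exhausted; no directed path reaches web1.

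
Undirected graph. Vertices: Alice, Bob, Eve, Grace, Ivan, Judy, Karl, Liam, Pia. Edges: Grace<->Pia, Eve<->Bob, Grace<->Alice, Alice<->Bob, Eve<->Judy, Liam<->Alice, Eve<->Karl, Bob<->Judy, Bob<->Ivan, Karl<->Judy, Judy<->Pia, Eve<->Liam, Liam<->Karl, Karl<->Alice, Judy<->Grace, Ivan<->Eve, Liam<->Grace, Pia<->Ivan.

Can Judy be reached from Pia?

Yes

Explore from Pia.
Distance 1: reach Grace, Ivan, Judy.
Found Judy.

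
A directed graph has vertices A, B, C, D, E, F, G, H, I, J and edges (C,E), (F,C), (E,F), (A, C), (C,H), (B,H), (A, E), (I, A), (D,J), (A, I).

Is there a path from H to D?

No

H has no outgoing edges, so nothing is reachable from it.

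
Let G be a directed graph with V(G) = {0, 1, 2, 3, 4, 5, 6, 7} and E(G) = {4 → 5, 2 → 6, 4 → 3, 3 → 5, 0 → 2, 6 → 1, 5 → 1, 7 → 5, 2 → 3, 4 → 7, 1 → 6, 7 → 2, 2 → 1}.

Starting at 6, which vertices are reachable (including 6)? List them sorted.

1, 6

Start at 6.
Its neighbours: 1.
Nothing further is reachable.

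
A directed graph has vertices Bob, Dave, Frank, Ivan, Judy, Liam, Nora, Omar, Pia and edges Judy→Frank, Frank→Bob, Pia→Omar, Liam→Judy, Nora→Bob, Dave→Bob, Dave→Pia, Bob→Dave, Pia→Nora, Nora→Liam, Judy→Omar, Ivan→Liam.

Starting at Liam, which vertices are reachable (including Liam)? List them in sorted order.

Start at Liam.
Its neighbours: Judy.
Then their neighbours: Frank, Omar.
Then next layer: Bob.
Then next layer: Dave.
Then next layer: Pia.
Then next layer: Nora.
Nothing further is reachable.

Bob, Dave, Frank, Judy, Liam, Nora, Omar, Pia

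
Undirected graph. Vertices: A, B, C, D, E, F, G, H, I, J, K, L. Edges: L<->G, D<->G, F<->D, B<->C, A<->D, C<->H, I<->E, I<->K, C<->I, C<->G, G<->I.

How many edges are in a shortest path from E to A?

4

Distance 0: E.
Distance 1: I.
Distance 2: C, G, K.
Distance 3: B, D, H, L.
Distance 4: A, F — contains A.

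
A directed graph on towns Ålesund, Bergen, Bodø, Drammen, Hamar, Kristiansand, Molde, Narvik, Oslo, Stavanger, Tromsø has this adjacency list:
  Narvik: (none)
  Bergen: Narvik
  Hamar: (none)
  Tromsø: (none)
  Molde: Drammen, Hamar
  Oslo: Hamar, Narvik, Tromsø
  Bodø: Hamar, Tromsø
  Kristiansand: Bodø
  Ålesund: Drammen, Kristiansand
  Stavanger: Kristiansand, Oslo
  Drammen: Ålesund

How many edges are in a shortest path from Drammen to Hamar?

Distance 0: Drammen.
Distance 1: Ålesund.
Distance 2: Kristiansand.
Distance 3: Bodø.
Distance 4: Hamar, Tromsø — contains Hamar.

4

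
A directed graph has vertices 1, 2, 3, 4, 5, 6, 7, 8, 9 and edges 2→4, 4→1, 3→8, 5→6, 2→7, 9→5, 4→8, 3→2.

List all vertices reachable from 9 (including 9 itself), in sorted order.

Start at 9.
Its neighbours: 5.
Then their neighbours: 6.
Nothing further is reachable.

5, 6, 9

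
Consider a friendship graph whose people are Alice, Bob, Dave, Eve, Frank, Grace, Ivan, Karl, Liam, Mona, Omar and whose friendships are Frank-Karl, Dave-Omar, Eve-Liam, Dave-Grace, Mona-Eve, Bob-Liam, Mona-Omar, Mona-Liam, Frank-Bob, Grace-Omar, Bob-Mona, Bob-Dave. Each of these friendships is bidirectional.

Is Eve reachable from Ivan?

Ivan has no edges, so nothing is reachable from it.

No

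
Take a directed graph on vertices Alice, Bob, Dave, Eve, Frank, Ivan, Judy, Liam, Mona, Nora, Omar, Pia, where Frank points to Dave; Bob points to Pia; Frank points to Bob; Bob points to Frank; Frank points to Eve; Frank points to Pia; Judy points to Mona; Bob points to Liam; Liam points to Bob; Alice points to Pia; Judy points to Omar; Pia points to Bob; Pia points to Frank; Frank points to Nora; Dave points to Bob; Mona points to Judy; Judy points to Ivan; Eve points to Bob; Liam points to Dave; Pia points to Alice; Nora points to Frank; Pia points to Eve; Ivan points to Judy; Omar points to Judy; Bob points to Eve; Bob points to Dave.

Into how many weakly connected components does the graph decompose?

From Alice: component {Alice, Bob, Dave, Eve, Frank, Liam, Nora, Pia}.
From Ivan: component {Ivan, Judy, Mona, Omar}.
That's 2 components.

2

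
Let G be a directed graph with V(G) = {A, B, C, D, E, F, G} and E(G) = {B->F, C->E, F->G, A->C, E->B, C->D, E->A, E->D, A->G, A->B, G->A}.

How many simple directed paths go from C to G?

3

C→E→A→B→F→G
C→E→A→G
C→E→B→F→G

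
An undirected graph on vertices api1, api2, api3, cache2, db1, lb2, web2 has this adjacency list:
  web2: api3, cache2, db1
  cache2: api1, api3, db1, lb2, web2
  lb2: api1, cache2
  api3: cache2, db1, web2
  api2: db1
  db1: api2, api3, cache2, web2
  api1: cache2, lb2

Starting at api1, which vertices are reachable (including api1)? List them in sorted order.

Start at api1.
Its neighbours: cache2, lb2.
Then their neighbours: api3, db1, web2.
Then next layer: api2.
Every vertex is now reached.

api1, api2, api3, cache2, db1, lb2, web2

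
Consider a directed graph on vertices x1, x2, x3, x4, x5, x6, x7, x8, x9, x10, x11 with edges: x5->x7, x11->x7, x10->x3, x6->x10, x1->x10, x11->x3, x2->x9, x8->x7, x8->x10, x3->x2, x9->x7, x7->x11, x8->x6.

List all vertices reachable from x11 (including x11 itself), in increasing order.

x2, x3, x7, x9, x11

Start at x11.
Its neighbours: x3, x7.
Then their neighbours: x2.
Then next layer: x9.
Nothing further is reachable.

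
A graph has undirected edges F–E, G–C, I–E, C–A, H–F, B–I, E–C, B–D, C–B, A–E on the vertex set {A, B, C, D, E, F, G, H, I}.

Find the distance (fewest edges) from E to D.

3

Distance 0: E.
Distance 1: A, C, F, I.
Distance 2: B, G, H.
Distance 3: D — contains D.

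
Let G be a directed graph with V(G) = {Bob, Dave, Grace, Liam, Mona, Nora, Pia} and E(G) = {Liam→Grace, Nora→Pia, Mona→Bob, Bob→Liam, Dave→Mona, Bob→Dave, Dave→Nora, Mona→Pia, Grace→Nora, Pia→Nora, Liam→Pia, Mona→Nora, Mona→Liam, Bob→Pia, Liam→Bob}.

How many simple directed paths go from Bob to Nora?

8

Bob→Dave→Mona→Liam→Grace→Nora
Bob→Dave→Mona→Liam→Pia→Nora
Bob→Dave→Mona→Nora
Bob→Dave→Mona→Pia→Nora
Bob→Dave→Nora
Bob→Liam→Grace→Nora
Bob→Liam→Pia→Nora
Bob→Pia→Nora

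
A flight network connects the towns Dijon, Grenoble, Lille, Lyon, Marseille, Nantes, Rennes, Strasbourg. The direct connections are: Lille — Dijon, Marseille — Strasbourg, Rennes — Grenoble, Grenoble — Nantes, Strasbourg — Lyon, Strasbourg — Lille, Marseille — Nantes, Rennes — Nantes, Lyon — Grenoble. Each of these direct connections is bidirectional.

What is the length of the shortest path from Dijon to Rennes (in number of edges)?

5

Distance 0: Dijon.
Distance 1: Lille.
Distance 2: Strasbourg.
Distance 3: Lyon, Marseille.
Distance 4: Grenoble, Nantes.
Distance 5: Rennes — contains Rennes.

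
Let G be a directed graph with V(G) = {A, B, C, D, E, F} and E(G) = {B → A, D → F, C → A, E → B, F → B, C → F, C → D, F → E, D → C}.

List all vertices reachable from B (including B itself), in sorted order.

Start at B.
Its neighbours: A.
Nothing further is reachable.

A, B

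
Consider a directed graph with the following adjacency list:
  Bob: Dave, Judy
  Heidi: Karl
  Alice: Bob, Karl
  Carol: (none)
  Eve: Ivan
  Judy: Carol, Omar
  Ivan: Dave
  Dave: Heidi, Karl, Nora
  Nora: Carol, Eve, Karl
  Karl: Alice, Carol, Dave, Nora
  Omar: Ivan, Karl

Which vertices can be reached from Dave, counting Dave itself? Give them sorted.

Start at Dave.
Its neighbours: Heidi, Karl, Nora.
Then their neighbours: Alice, Carol, Eve.
Then next layer: Bob, Ivan.
Then next layer: Judy.
Then next layer: Omar.
Every vertex is now reached.

Alice, Bob, Carol, Dave, Eve, Heidi, Ivan, Judy, Karl, Nora, Omar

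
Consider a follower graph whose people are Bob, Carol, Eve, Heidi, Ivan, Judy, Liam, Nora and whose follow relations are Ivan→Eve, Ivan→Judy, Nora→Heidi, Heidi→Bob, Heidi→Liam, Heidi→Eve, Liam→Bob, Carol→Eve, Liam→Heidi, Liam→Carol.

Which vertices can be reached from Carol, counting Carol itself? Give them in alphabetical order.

Carol, Eve

Start at Carol.
Its neighbours: Eve.
Nothing further is reachable.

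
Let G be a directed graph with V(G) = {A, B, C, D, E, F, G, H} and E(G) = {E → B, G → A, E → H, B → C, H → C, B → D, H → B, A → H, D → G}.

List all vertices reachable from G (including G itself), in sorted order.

Start at G.
Its neighbours: A.
Then their neighbours: H.
Then next layer: B, C.
Then next layer: D.
Nothing further is reachable.

A, B, C, D, G, H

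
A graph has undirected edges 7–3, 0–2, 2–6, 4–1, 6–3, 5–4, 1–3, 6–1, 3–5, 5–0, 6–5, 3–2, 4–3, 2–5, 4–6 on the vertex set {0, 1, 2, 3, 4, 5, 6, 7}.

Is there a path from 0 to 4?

Explore from 0.
Distance 1: reach 2, 5.
Distance 2: reach 3, 4, 6.
Found 4.

Yes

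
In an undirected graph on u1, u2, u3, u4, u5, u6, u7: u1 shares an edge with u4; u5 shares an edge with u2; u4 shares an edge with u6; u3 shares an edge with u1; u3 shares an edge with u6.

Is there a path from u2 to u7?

No

Explore from u2.
Distance 1: reach u5.
The search is exhausted without reaching u7; it lies in a different component.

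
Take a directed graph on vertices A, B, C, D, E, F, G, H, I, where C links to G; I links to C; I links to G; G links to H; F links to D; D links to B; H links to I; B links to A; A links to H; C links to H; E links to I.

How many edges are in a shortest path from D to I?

4

Distance 0: D.
Distance 1: B.
Distance 2: A.
Distance 3: H.
Distance 4: I — contains I.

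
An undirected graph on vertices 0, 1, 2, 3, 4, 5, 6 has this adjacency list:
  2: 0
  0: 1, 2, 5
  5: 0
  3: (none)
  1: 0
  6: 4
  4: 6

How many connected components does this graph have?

3

From 0: component {0, 1, 2, 5}.
From 3: component {3}.
From 4: component {4, 6}.
That's 3 components.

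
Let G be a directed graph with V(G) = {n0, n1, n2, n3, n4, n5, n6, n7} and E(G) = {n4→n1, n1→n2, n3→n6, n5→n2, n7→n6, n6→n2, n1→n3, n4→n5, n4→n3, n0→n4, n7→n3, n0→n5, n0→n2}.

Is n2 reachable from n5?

Yes

Explore from n5.
Distance 1: reach n2.
Found n2.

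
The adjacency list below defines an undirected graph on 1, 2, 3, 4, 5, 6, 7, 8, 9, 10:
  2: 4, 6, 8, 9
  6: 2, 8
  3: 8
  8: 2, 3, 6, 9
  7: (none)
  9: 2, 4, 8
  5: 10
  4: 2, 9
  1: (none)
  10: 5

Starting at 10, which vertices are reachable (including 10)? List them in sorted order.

Start at 10.
Its neighbours: 5.
Nothing further is reachable.

5, 10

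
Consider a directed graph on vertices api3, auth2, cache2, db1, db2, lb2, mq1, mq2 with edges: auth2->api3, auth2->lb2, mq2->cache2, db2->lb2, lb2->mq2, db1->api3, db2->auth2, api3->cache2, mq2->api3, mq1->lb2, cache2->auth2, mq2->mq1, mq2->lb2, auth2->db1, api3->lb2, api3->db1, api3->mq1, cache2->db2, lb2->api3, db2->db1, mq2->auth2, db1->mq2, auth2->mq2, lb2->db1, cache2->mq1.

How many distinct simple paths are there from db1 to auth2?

db1→api3→cache2→auth2
db1→api3→cache2→db2→auth2
db1→api3→cache2→db2→lb2→mq2→auth2
db1→api3→cache2→mq1→lb2→mq2→auth2
db1→api3→lb2→mq2→auth2
db1→api3→lb2→mq2→cache2→auth2
db1→api3→lb2→mq2→cache2→db2→auth2
db1→api3→mq1→lb2→mq2→auth2
... and 11 more.

19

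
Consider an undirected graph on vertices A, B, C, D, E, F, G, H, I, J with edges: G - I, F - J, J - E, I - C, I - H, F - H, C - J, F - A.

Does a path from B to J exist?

No

B has no edges, so nothing is reachable from it.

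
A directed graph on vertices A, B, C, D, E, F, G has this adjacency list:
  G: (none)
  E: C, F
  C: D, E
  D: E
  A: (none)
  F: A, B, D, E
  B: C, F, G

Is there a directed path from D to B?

Explore from D.
Distance 1: reach E.
Distance 2: reach C, F.
Distance 3: reach A, B.
Found B.

Yes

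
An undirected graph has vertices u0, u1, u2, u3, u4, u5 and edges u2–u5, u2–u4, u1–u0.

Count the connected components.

3

From u0: component {u0, u1}.
From u2: component {u2, u4, u5}.
From u3: component {u3}.
That's 3 components.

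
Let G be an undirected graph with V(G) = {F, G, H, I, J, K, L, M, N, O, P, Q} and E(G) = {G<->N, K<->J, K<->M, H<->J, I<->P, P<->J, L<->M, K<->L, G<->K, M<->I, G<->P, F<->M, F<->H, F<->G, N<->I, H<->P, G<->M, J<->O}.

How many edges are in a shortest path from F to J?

2

Distance 0: F.
Distance 1: G, H, M.
Distance 2: I, J, K, L, N, P — contains J.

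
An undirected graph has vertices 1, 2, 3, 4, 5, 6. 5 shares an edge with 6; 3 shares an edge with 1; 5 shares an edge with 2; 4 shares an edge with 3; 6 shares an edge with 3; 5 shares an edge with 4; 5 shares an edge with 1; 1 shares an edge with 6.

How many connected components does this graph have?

From 1: component {1, 2, 3, 4, 5, 6}.
That's 1 component.

1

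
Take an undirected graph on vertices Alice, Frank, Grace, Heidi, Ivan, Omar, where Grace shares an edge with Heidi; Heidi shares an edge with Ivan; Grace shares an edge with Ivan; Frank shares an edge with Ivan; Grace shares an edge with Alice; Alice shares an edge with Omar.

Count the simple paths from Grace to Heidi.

2

Grace–Heidi
Grace–Ivan–Heidi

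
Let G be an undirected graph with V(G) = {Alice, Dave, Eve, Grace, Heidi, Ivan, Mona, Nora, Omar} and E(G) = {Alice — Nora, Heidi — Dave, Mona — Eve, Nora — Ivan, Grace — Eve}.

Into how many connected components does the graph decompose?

From Alice: component {Alice, Ivan, Nora}.
From Dave: component {Dave, Heidi}.
From Eve: component {Eve, Grace, Mona}.
From Omar: component {Omar}.
That's 4 components.

4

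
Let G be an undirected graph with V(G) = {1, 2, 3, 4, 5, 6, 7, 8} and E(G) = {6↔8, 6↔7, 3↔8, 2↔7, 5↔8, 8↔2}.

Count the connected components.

3

From 1: component {1}.
From 2: component {2, 3, 5, 6, 7, 8}.
From 4: component {4}.
That's 3 components.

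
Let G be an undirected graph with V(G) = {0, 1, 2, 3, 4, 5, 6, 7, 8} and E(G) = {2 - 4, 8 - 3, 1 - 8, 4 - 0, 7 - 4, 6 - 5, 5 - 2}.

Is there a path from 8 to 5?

No

Explore from 8.
Distance 1: reach 1, 3.
The search is exhausted without reaching 5; it lies in a different component.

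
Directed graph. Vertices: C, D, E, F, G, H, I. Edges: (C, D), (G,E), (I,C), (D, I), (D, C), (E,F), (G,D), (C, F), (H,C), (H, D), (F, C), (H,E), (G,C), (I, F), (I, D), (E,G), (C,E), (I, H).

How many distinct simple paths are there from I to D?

11

I→C→D
I→C→E→G→D
I→D
I→F→C→D
I→F→C→E→G→D
I→H→C→D
I→H→C→E→G→D
I→H→D
I→H→E→F→C→D
I→H→E→G→C→D
I→H→E→G→D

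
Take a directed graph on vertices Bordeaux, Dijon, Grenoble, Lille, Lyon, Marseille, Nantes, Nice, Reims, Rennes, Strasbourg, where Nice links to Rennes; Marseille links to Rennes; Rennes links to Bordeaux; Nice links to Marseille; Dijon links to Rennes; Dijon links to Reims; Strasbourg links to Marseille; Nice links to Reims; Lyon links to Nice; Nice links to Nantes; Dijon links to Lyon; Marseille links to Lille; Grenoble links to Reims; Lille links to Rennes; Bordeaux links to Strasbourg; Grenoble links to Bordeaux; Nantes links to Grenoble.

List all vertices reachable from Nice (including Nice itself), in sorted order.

Start at Nice.
Its neighbours: Marseille, Nantes, Reims, Rennes.
Then their neighbours: Bordeaux, Grenoble, Lille.
Then next layer: Strasbourg.
Nothing further is reachable.

Bordeaux, Grenoble, Lille, Marseille, Nantes, Nice, Reims, Rennes, Strasbourg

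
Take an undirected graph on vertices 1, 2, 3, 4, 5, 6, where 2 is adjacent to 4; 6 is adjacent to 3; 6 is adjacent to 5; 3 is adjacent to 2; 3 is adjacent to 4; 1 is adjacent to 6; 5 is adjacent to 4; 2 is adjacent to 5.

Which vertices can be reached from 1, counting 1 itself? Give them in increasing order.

Start at 1.
Its neighbours: 6.
Then their neighbours: 3, 5.
Then next layer: 2, 4.
Every vertex is now reached.

1, 2, 3, 4, 5, 6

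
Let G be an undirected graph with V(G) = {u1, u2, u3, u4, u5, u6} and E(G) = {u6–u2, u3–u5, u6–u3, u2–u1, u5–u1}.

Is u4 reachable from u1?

Explore from u1.
Distance 1: reach u2, u5.
Distance 2: reach u3, u6.
The search is exhausted without reaching u4; it lies in a different component.

No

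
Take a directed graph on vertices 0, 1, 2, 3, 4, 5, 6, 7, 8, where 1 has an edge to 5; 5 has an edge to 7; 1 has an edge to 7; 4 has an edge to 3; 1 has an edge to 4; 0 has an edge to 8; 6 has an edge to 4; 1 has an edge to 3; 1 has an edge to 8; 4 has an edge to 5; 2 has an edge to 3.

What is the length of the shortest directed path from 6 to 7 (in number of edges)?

Distance 0: 6.
Distance 1: 4.
Distance 2: 3, 5.
Distance 3: 7 — contains 7.

3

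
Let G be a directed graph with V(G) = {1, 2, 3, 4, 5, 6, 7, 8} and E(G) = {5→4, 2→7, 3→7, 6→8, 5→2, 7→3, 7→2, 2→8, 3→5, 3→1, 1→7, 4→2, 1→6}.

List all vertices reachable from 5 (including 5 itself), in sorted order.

1, 2, 3, 4, 5, 6, 7, 8

Start at 5.
Its neighbours: 2, 4.
Then their neighbours: 7, 8.
Then next layer: 3.
Then next layer: 1.
Then next layer: 6.
Every vertex is now reached.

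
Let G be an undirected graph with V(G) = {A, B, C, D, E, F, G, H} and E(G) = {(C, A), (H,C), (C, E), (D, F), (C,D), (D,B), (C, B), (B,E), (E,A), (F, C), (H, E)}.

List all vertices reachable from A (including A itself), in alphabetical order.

A, B, C, D, E, F, H

Start at A.
Its neighbours: C, E.
Then their neighbours: B, D, F, H.
Nothing further is reachable.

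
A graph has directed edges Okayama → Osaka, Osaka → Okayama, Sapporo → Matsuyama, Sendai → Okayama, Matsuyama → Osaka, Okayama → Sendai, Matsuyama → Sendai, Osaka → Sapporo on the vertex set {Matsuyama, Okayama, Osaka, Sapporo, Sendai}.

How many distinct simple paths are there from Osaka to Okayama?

Osaka→Okayama
Osaka→Sapporo→Matsuyama→Sendai→Okayama

2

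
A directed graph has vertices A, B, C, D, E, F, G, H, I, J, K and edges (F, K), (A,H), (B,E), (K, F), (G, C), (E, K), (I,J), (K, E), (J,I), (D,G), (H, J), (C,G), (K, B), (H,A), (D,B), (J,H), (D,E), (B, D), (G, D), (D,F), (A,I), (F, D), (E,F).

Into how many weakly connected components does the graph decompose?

From A: component {A, H, I, J}.
From B: component {B, C, D, E, F, G, K}.
That's 2 components.

2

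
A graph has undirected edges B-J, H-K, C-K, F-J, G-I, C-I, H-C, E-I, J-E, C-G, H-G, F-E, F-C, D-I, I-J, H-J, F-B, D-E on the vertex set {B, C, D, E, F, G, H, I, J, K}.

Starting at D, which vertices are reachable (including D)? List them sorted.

Start at D.
Its neighbours: E, I.
Then their neighbours: C, F, G, J.
Then next layer: B, H, K.
Every vertex is now reached.

B, C, D, E, F, G, H, I, J, K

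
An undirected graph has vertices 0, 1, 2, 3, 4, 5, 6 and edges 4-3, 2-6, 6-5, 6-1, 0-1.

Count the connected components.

From 0: component {0, 1, 2, 5, 6}.
From 3: component {3, 4}.
That's 2 components.

2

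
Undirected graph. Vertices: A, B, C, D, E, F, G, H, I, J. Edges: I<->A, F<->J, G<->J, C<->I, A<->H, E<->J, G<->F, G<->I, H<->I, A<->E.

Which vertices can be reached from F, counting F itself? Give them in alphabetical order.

Start at F.
Its neighbours: G, J.
Then their neighbours: E, I.
Then next layer: A, C, H.
Nothing further is reachable.

A, C, E, F, G, H, I, J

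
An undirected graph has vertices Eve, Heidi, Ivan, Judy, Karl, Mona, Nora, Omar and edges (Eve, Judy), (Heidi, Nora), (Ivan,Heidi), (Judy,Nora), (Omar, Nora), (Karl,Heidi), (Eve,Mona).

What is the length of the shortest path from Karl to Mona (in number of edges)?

5

Distance 0: Karl.
Distance 1: Heidi.
Distance 2: Ivan, Nora.
Distance 3: Judy, Omar.
Distance 4: Eve.
Distance 5: Mona — contains Mona.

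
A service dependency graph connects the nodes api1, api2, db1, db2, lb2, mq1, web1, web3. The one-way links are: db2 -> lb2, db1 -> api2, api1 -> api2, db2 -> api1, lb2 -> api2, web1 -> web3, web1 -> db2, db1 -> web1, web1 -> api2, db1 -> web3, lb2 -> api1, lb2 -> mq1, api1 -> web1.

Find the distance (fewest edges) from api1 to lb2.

3

Distance 0: api1.
Distance 1: api2, web1.
Distance 2: db2, web3.
Distance 3: lb2 — contains lb2.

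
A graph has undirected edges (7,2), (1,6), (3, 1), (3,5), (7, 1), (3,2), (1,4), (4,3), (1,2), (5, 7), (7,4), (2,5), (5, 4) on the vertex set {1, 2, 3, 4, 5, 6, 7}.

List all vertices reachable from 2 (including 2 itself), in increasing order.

1, 2, 3, 4, 5, 6, 7

Start at 2.
Its neighbours: 1, 3, 5, 7.
Then their neighbours: 4, 6.
Every vertex is now reached.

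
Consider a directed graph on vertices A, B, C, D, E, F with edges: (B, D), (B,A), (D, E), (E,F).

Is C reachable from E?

No

Explore from E.
Distance 1: reach F.
The search from E is exhausted; no directed path reaches C.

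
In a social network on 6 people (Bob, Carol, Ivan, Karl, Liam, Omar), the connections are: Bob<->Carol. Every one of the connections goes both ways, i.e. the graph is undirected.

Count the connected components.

From Bob: component {Bob, Carol}.
From Ivan: component {Ivan}.
From Karl: component {Karl}.
From Liam: component {Liam}.
From Omar: component {Omar}.
That's 5 components.

5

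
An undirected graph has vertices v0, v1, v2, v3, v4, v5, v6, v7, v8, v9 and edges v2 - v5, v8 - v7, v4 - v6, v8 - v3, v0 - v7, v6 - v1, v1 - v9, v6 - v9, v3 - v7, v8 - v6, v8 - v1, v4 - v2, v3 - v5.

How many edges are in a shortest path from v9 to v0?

4

Distance 0: v9.
Distance 1: v1, v6.
Distance 2: v4, v8.
Distance 3: v2, v3, v7.
Distance 4: v0, v5 — contains v0.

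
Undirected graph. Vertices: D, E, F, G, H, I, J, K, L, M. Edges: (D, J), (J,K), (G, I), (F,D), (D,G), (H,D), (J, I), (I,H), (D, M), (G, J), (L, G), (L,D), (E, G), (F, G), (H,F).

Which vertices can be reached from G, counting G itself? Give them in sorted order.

Start at G.
Its neighbours: D, E, F, I, J, L.
Then their neighbours: H, K, M.
Every vertex is now reached.

D, E, F, G, H, I, J, K, L, M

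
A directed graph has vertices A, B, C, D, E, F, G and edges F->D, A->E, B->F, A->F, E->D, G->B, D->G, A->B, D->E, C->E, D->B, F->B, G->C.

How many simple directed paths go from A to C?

3

A→B→F→D→G→C
A→E→D→G→C
A→F→D→G→C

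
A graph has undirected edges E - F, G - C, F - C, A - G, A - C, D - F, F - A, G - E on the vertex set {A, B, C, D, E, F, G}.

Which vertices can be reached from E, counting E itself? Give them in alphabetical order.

Start at E.
Its neighbours: F, G.
Then their neighbours: A, C, D.
Nothing further is reachable.

A, C, D, E, F, G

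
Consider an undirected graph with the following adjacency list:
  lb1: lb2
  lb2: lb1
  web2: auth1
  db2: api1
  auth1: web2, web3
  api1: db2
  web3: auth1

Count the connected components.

3

From api1: component {api1, db2}.
From auth1: component {auth1, web2, web3}.
From lb1: component {lb1, lb2}.
That's 3 components.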